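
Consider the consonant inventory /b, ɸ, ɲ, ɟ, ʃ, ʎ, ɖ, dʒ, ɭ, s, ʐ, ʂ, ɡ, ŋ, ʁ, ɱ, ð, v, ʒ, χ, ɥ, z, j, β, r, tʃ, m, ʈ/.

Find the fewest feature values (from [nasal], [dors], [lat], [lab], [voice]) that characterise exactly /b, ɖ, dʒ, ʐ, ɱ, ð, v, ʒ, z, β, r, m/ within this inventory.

[+voice, −lat, −dors]

Every target segment is [+voice], [−lateral], [−dorsal]; each remaining inventory member fails at least one of these. Each conjunct is needed — [−lateral, −dorsal] alone would also admit /ɸ, ʃ, s, ʂ, …/; [+voice, −dorsal] alone would also admit /ɭ/; [+voice, −lateral] alone would also admit /ɲ, ɟ, ɡ, ŋ, …/ — and no other combination of two listed features has exactly this extension, so three is the minimum.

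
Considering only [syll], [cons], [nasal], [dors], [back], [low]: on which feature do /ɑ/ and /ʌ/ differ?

/ɑ/ (low back unrounded vowel) and /ʌ/ (mid back unrounded lax vowel) agree on [+syllabic], [-consonantal], [-nasal], [+dorsal], [+back]. They differ on [low] (/ɑ/ [+], /ʌ/ [-]).

[low]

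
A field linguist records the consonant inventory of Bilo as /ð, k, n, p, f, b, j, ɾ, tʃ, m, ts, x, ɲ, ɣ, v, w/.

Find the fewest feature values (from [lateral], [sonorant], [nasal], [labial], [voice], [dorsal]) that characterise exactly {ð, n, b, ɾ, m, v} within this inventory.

[+voice, −dorsal]

The class [+voice], [−dorsal] has exactly /ð, n, b, ɾ, m, v/ as its extension in this inventory. No smaller conjunction from the listed features achieves this: [−dorsal] alone would also admit /p, f, tʃ, ts/; [+voice] alone would also admit /j, ɲ, ɣ, w/; and checking the remaining single features turns up none with this extension.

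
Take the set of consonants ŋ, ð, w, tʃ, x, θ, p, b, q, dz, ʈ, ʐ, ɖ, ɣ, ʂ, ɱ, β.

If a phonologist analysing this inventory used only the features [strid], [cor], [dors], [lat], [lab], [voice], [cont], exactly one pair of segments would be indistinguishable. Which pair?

b, ɱ

/b/ (voiced bilabial stop) and /ɱ/ (labiodental nasal) are both [−strident], [−coronal], [−dorsal], [−lateral], [+labial], [+voice], [−continuant], so none of the listed features separates them. (They do differ in [sonorant] and [nasal], which are not among the given features.) Every other pair in the inventory differs on at least one listed feature.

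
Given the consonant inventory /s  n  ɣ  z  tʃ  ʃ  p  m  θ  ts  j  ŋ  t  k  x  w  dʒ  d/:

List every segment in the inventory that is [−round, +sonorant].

n, m, j, ŋ

Eliminate segments failing any feature: /s, ɣ, z, tʃ, ʃ, p, θ, ts, t, k, x, dʒ, d/ are [−sonorant]; /w/ is [+round]. The remaining /n, m, j, ŋ/ satisfy [−round], [+sonorant].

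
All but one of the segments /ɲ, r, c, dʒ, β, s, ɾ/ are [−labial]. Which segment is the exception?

/β/ is the voiced bilabial fricative, which is [+labial]; the rest — /ɾ, r, dʒ, s, c, ɲ/ — are [−labial].

β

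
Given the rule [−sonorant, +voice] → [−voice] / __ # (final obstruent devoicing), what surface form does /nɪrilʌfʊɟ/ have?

[nɪrilʌfʊc]

Only the final segment /ɟ/ is both word-final and matches the structural description. It is a voiced palatal stop, so [−sonorant, +voice] holds; changing it to [−voice] with all other features held fixed yields /c/ (voiceless palatal stop). No other segment meets both the structural description and the environment, so the output is [nɪrilʌfʊc].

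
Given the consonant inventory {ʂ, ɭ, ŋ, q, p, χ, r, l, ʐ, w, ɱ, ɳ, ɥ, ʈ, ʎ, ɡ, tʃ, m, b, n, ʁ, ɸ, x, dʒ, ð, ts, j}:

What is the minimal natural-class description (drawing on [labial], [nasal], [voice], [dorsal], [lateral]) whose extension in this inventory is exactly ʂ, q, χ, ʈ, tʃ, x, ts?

[−voice, −labial]

Every target segment is [−voice], [−labial]; each remaining inventory member fails at least one of these. Each conjunct is needed — [−labial] alone would also admit /ɭ, ŋ, r, l, …/; [−voice] alone would also admit /p, ɸ/ — and no other single listed feature has exactly this extension, so two is the minimum.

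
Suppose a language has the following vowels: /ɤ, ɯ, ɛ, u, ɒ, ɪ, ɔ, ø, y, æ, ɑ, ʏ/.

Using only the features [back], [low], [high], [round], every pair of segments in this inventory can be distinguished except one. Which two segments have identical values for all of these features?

On the given features, /ʏ/ and /y/ have an identical profile: [-back], [-low], [+high], [+round]. No other two segments in the inventory coincide on all 4 features. (They do differ in [tense], which is not among the given features.)

ʏ, y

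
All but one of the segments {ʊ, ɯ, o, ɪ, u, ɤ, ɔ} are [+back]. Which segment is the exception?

Every segment except /ɪ/ is [+back]. /ɪ/ (high front unrounded lax vowel) is [−back], so it is the exception.

ɪ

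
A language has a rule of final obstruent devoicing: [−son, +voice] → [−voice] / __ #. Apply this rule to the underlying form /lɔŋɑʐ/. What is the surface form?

[lɔŋɑʂ]

Only the final segment /ʐ/ is both word-final and matches the structural description. It is a voiced retroflex fricative, so [−son, +voice] holds; changing it to [−voice] with all other features held fixed yields /ʂ/ (voiceless retroflex fricative). No other segment meets both the structural description and the environment, so the output is [lɔŋɑʂ].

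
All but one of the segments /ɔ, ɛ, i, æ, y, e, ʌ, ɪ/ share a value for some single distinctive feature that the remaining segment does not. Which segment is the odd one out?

æ

The remaining segments after removing /æ/ share [-low]; /æ/ (low front unrounded vowel) is [+low]. For every other candidate removal, the leftover set fails to share any single feature value that the removed segment lacks.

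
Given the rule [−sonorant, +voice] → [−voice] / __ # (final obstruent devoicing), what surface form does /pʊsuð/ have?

The only segment in the rule's environment that also matches [−sonorant, +voice] is /ð/. Applying [−voice] turns the voiced dental fricative into /θ/ (voiceless dental fricative), giving [pʊsuθ].

[pʊsuθ]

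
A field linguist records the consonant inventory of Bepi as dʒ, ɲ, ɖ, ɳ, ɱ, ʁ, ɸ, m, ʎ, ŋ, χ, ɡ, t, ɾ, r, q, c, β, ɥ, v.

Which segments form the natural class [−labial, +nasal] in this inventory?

Checking each segment against [−labial], [+nasal]: /ɲ/ (palatal nasal), /ɳ/ (retroflex nasal), /ŋ/ (velar nasal) satisfy every feature; every other segment in the inventory fails at least one.

ɲ, ɳ, ŋ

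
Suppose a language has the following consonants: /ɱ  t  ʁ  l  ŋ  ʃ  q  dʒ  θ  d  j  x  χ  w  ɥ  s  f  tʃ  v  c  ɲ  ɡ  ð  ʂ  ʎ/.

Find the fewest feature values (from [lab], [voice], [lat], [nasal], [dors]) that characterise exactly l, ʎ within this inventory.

Every target segment is [+lateral] and no other inventory member is, so one feature is enough.

[+lat]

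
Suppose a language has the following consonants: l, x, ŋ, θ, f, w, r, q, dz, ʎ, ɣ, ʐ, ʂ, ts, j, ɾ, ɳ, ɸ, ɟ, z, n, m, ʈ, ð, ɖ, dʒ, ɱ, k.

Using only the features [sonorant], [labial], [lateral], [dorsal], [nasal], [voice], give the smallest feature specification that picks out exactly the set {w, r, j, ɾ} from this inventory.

The class [+sonorant], [−nasal], [−lateral] has exactly /w, r, j, ɾ/ as its extension in this inventory. No smaller conjunction from the listed features achieves this: [−nasal, −lateral] alone would also admit /x, θ, f, q, …/; [+sonorant, −lateral] alone would also admit /ŋ, ɳ, n, m, …/; [+sonorant, −nasal] alone would also admit /l, ʎ/; and checking the remaining two-feature bundles turns up none with this extension.

[+sonorant, −nasal, −lateral]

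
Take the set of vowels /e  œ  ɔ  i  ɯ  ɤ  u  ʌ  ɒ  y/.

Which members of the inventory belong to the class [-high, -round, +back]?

ɤ, ʌ

Eliminate segments failing any feature: /e/ is [-back]; /œ, ɔ, ɒ/ are [+round]; /i, ɯ, u, y/ are [+high]. The remaining /ɤ, ʌ/ satisfy [-high], [-round], [+back].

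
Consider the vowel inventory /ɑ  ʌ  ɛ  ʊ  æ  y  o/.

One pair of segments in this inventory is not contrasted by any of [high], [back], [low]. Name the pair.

Both /o/ and /ʌ/ are [−high], [+back], [−low]. Since the list omits [labial], [round] and [tense] — which do distinguish the mid back rounded tense vowel from the mid back unrounded lax vowel — this pair collapses; all other pairs remain distinct.

o, ʌ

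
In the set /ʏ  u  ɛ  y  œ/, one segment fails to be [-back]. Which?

Every segment except /u/ is [-back]. /u/ (high back rounded tense vowel) is [+back], so it is the exception.

u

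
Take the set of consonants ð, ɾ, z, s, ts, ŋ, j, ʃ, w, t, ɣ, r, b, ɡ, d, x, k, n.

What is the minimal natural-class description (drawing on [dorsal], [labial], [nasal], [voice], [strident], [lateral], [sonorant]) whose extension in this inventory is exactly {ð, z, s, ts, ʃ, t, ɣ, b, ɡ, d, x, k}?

/ð, z, s, ts, ʃ, t, ɣ, b, ɡ, d, x, k/ are exactly the [−sonorant] segments in the inventory, so a single feature suffices.

[−sonorant]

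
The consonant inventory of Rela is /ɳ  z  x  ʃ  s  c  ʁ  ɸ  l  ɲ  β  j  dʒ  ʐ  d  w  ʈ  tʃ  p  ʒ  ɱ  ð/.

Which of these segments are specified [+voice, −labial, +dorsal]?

ʁ, ɲ, j

Eliminate segments failing any feature: /ɳ, z, l, dʒ, ʐ, d, ʒ, ð/ are [−dorsal]; /x, ʃ, s, c, ɸ, ʈ, tʃ, p/ are [−voice]; /β, w, ɱ/ are [+labial]. The remaining /ʁ, ɲ, j/ satisfy [+voice], [−labial], [+dorsal].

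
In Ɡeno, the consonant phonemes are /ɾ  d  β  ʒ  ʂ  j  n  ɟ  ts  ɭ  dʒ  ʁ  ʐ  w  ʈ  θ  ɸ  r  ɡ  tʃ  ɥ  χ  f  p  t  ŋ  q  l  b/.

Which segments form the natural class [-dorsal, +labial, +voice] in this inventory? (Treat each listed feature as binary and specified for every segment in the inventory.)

β, b

Eliminate segments failing any feature: /ɾ, d, ʒ, ʂ, n, ts, ɭ, dʒ, ʐ, ʈ, θ, r, tʃ, t, l/ are [-labial]; /j, ɟ, ʁ, w, ɡ, ɥ, χ, ŋ, q/ are [+dorsal]; /ɸ, f, p/ are [-voice]. The remaining /β, b/ satisfy [-dorsal], [+labial], [+voice].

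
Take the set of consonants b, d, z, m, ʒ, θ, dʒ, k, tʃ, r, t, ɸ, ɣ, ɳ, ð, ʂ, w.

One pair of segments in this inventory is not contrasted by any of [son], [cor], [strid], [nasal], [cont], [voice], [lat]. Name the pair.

/ʒ/ (voiced postalveolar fricative) and /z/ (voiced alveolar fricative) are both [−sonorant], [+coronal], [+strident], [−nasal], [+continuant], [+voice], [−lateral], so none of the listed features separates them. (They do differ in [anterior] and [distributed], which are not among the given features.) Every other pair in the inventory differs on at least one listed feature.

ʒ, z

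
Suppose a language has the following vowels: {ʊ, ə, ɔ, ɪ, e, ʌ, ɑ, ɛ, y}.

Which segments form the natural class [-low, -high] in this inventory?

ə, ɔ, e, ʌ, ɛ

Checking each segment against [-low], [-high]: /ə/ (mid central vowel (schwa)), /ɔ/ (mid back rounded lax vowel), /e/ (mid front unrounded tense vowel), /ʌ/ (mid back unrounded lax vowel), /ɛ/ (mid front unrounded lax vowel) satisfy every feature; every other segment in the inventory fails at least one.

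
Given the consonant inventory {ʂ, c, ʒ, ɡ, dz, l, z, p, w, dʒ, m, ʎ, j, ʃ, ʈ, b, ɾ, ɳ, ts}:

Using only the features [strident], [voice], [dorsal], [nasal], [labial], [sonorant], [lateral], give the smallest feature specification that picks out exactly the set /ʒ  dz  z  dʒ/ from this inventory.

[+voice, +strident]

The class [+voice], [+strident] has exactly /ʒ, dz, z, dʒ/ as its extension in this inventory. No smaller conjunction from the listed features achieves this: [+strident] alone would also admit /ʂ, ʃ, ts/; [+voice] alone would also admit /ɡ, l, w, m, …/; and checking the remaining single features turns up none with this extension.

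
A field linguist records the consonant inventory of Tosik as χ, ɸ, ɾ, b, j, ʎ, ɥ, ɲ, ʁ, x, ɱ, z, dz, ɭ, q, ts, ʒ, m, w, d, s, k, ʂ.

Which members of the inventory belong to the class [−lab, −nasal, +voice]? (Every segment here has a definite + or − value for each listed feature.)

ɾ, j, ʎ, ʁ, z, dz, ɭ, ʒ, d

The [−labial] segments are /χ, ɾ, j, ʎ, ɲ, ʁ, x, z, dz, ɭ, q, ts, ʒ, d, s, k, ʂ/.
Among these, [−nasal] gives /χ, ɾ, j, ʎ, ʁ, x, z, dz, ɭ, q, ts, ʒ, d, s, k, ʂ/.
Of those, [+voice] leaves /ɾ, j, ʎ, ʁ, z, dz, ɭ, ʒ, d/.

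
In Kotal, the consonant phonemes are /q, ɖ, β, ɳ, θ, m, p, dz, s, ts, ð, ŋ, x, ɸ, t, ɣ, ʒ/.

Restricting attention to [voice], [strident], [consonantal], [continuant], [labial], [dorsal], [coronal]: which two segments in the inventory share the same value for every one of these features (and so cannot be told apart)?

/ɖ/ (voiced retroflex stop) and /ɳ/ (retroflex nasal) are both [+voice], [-strident], [+consonantal], [-continuant], [-labial], [-dorsal], [+coronal], so none of the listed features separates them. (They do differ in [sonorant] and [nasal], which are not among the given features.) Every other pair in the inventory differs on at least one listed feature.

ɖ, ɳ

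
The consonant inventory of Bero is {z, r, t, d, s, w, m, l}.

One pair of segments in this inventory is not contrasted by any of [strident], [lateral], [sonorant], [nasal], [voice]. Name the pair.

Both /w/ and /r/ are [-strident], [-lateral], [+sonorant], [-nasal], [+voice]. Since the list omits [labial], [round], [coronal] and [dorsal] — which do distinguish the labial-velar glide from the alveolar trill — this pair collapses; all other pairs remain distinct.

w, r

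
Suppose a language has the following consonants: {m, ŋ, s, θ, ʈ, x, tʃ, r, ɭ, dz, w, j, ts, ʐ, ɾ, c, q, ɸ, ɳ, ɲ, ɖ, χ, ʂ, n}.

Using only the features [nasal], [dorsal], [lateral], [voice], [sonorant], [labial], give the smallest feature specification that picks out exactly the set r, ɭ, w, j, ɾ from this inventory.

Every target segment is [+sonorant], [-nasal]; each remaining inventory member fails at least one of these. Each conjunct is needed — [-nasal] alone would also admit /s, θ, ʈ, x, …/; [+sonorant] alone would also admit /m, ŋ, ɳ, ɲ, …/ — and no other single listed feature has exactly this extension, so two is the minimum.

[+sonorant, -nasal]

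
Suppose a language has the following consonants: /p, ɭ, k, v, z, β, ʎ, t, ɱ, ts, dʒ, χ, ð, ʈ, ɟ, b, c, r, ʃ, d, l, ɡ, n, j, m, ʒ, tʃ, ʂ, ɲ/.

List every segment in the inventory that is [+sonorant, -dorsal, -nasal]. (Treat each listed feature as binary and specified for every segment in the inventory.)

Eliminate segments failing any feature: /p, k, v, z, β, t, ts, dʒ, χ, ð, ʈ, ɟ, b, c, ʃ, d, ɡ, ʒ, tʃ, ʂ/ are [-sonorant]; /ʎ, j, ɲ/ are [+dorsal]; /ɱ, n, m/ are [+nasal]. The remaining /ɭ, r, l/ satisfy [+sonorant], [-dorsal], [-nasal].

ɭ, r, l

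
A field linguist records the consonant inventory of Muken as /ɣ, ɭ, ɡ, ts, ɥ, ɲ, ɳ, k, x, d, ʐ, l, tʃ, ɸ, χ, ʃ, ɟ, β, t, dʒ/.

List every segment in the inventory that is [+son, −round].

Eliminate segments failing any feature: /ɣ, ɡ, ts, k, x, d, ʐ, tʃ, ɸ, χ, ʃ, ɟ, β, t, dʒ/ are [−sonorant]; /ɥ/ is [+round]. The remaining /ɭ, ɲ, ɳ, l/ satisfy [+sonorant], [−round].

ɭ, ɲ, ɳ, l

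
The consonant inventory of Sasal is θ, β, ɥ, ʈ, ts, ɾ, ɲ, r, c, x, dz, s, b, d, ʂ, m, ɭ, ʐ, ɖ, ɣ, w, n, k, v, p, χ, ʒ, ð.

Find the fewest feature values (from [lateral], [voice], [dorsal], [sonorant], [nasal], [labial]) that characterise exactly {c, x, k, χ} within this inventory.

Every target segment is [−voice], [+dorsal]; each remaining inventory member fails at least one of these. Each conjunct is needed — [+dorsal] alone would also admit /ɥ, ɲ, ɣ, w/; [−voice] alone would also admit /θ, ʈ, ts, s, …/ — and no other single listed feature has exactly this extension, so two is the minimum.

[−voice, +dorsal]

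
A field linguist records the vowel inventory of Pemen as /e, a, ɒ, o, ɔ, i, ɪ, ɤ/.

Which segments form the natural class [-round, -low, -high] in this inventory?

The [-round] segments are /e, a, i, ɪ, ɤ/.
Within that set, [-low] gives /e, i, ɪ, ɤ/.
Among these, [-high] leaves /e, ɤ/.

e, ɤ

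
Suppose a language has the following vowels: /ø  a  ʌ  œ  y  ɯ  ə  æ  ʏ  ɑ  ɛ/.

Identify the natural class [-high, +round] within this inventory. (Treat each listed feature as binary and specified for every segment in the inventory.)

ø, œ

First, the [-high] segments are /ø, a, ʌ, œ, ə, æ, ɑ, ɛ/.
Within that set, [+round] leaves /ø, œ/.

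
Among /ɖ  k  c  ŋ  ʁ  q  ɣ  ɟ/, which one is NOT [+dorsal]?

/ɣ, k, q, ŋ, ʁ, c, ɟ/ are all [+dorsal]; /ɖ/ (voiced retroflex stop) is [−dorsal].

ɖ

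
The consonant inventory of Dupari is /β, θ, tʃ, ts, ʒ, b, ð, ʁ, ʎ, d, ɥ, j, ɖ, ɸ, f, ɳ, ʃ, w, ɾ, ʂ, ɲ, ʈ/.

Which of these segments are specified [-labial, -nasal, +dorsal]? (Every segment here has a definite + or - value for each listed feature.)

ʁ, ʎ, j

Eliminate segments failing any feature: /β, b, ɥ, ɸ, f, w/ are [+labial]; /θ, tʃ, ts, ʒ, ð, d, ɖ, ʃ, ɾ, ʂ, ʈ/ are [-dorsal]; /ɳ, ɲ/ are [+nasal]. The remaining /ʁ, ʎ, j/ satisfy [-labial], [-nasal], [+dorsal].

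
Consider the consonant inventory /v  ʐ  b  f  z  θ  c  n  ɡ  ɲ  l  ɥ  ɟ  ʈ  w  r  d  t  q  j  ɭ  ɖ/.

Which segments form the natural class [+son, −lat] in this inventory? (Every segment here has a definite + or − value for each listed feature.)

Eliminate segments failing any feature: /v, ʐ, b, f, z, θ, c, ɡ, ɟ, ʈ, d, t, q, ɖ/ are [−sonorant]; /l, ɭ/ are [+lateral]. The remaining /n, ɲ, ɥ, w, r, j/ satisfy [+sonorant], [−lateral].

n, ɲ, ɥ, w, r, j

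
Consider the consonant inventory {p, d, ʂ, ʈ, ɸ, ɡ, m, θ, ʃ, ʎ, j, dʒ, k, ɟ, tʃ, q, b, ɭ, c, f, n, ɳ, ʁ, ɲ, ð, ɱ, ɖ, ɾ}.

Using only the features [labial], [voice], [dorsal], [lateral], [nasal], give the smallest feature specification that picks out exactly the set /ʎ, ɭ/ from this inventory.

[+lateral]

/ʎ, ɭ/ are exactly the [+lateral] segments in the inventory, so a single feature suffices.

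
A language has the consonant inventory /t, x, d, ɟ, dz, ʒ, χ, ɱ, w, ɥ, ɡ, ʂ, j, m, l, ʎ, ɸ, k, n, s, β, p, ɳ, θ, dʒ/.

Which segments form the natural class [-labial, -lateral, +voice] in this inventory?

Checking each segment against [-labial], [-lateral], [+voice]: /d/ (voiced alveolar stop), /ɟ/ (voiced palatal stop), /dz/ (voiced alveolar affricate), /ʒ/ (voiced postalveolar fricative), /ɡ/ (voiced velar stop), /j/ (palatal glide), among others, satisfy every feature; every other segment in the inventory fails at least one.

d, ɟ, dz, ʒ, ɡ, j, n, ɳ, dʒ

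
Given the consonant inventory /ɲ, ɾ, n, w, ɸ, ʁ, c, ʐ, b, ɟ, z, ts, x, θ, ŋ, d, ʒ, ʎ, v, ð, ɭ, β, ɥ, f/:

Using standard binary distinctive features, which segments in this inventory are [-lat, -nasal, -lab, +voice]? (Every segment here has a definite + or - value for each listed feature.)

The [-lateral] segments are /ɲ, ɾ, n, w, ɸ, ʁ, c, ʐ, b, ɟ, z, ts, x, θ, ŋ, d, ʒ, v, ð, β, ɥ, f/.
Within that set, [-nasal] gives /ɾ, w, ɸ, ʁ, c, ʐ, b, ɟ, z, ts, x, θ, d, ʒ, v, ð, β, ɥ, f/.
Of those, [-labial] gives /ɾ, ʁ, c, ʐ, ɟ, z, ts, x, θ, d, ʒ, ð/.
Then [+voice] leaves /ɾ, ʁ, ʐ, ɟ, z, d, ʒ, ð/.

ɾ, ʁ, ʐ, ɟ, z, d, ʒ, ð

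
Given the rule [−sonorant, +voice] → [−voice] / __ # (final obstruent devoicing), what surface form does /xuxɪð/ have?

/ð/ satisfies [−sonorant, +voice] and sits in __ #. The [−voice] counterpart of the voiced dental fricative is /θ/. Other segments in /xuxɪð/ either fail the structural description or are not in the environment, so the surface form is [xuxɪθ].

[xuxɪθ]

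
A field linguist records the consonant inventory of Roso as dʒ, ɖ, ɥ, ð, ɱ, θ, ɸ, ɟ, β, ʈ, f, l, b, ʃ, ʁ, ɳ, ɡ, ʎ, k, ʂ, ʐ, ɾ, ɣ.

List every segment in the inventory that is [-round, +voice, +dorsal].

ɟ, ʁ, ɡ, ʎ, ɣ

Eliminate segments failing any feature: /dʒ, ɖ, ð, ɱ, β, l, b, ɳ, ʐ, ɾ/ are [-dorsal]; /ɥ/ is [+round]; /θ, ɸ, ʈ, f, ʃ, k, ʂ/ are [-voice]. The remaining /ɟ, ʁ, ɡ, ʎ, ɣ/ satisfy [-round], [+voice], [+dorsal].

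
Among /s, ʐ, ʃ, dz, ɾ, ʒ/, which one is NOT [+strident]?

/ɾ/ is the alveolar tap, which is [−strident]; the rest — /ʃ, ʐ, s, dz, ʒ/ — are [+strident].

ɾ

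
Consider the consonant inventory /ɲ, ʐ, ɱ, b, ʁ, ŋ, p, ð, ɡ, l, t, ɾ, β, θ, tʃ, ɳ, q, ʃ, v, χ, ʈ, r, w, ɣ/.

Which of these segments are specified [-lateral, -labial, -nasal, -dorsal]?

The [-lateral] segments are /ɲ, ʐ, ɱ, b, ʁ, ŋ, p, ð, ɡ, t, ɾ, β, θ, tʃ, ɳ, q, ʃ, v, χ, ʈ, r, w, ɣ/.
Then [-labial] gives /ɲ, ʐ, ʁ, ŋ, ð, ɡ, t, ɾ, θ, tʃ, ɳ, q, ʃ, χ, ʈ, r, ɣ/.
Intersecting with [-nasal] gives /ʐ, ʁ, ð, ɡ, t, ɾ, θ, tʃ, q, ʃ, χ, ʈ, r, ɣ/.
Among these, [-dorsal] leaves /ʐ, ð, t, ɾ, θ, tʃ, ʃ, ʈ, r/.

ʐ, ð, t, ɾ, θ, tʃ, ʃ, ʈ, r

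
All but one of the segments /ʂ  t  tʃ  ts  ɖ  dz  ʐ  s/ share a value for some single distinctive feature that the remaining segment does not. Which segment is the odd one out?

The remaining segments after removing /tʃ/ share [-distributed]; /tʃ/ (voiceless postalveolar affricate) is [+distributed]. For every other candidate removal, the leftover set fails to share any single feature value that the removed segment lacks.

tʃ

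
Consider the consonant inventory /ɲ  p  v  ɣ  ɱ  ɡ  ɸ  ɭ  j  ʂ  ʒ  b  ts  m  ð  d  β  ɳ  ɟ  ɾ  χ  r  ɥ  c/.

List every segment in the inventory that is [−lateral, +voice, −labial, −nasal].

ɣ, ɡ, j, ʒ, ð, d, ɟ, ɾ, r

Eliminate segments failing any feature: /ɲ, ɳ/ are [+nasal]; /p, ɸ, ʂ, ts, χ, c/ are [−voice]; /v, ɱ, b, m, β, ɥ/ are [+labial]; /ɭ/ is [+lateral]. The remaining /ɣ, ɡ, j, ʒ, ð, d, ɟ, ɾ, r/ satisfy [−lateral], [+voice], [−labial], [−nasal].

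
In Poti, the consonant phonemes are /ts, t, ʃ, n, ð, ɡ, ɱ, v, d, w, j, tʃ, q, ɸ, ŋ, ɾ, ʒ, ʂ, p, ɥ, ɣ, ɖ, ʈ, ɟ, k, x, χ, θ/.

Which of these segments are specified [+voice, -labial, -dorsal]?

n, ð, d, ɾ, ʒ, ɖ

Eliminate segments failing any feature: /ts, t, ʃ, tʃ, q, ɸ, ʂ, p, ʈ, k, x, χ, θ/ are [-voice]; /ɡ, j, ŋ, ɣ, ɟ/ are [+dorsal]; /ɱ, v, w, ɥ/ are [+labial]. The remaining /n, ð, d, ɾ, ʒ, ɖ/ satisfy [+voice], [-labial], [-dorsal].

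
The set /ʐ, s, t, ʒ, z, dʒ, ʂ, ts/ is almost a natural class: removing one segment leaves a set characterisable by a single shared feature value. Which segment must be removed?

t

[strident] groups all but one: /ts, ʒ, dʒ, ʂ, s, ʐ, z/ share [+strident] while /t/ (voiceless alveolar stop) alone is [−strident]. Removing any other segment would not leave a single-feature class that excludes it.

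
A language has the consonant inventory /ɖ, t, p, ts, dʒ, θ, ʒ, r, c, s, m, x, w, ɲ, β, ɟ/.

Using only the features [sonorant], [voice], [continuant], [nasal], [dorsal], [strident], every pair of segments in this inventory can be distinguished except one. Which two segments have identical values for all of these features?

p, t

On the given features, /p/ and /t/ have an identical profile: [−sonorant], [−voice], [−continuant], [−nasal], [−dorsal], [−strident]. No other two segments in the inventory coincide on all 6 features. (They do differ in [labial] and [coronal], which are not among the given features.)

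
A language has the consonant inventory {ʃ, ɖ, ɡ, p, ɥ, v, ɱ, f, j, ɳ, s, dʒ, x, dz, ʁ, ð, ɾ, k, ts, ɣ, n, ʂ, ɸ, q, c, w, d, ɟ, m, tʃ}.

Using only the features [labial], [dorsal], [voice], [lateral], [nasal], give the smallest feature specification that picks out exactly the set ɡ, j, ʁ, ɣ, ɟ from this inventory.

[+voice, -labial, +dorsal]

Every target segment is [+voice], [-labial], [+dorsal]; each remaining inventory member fails at least one of these. Each conjunct is needed — [-labial, +dorsal] alone would also admit /x, k, q, c/; [+voice, +dorsal] alone would also admit /ɥ, w/; [+voice, -labial] alone would also admit /ɖ, ɳ, dʒ, dz, …/ — and no other combination of two listed features has exactly this extension, so three is the minimum.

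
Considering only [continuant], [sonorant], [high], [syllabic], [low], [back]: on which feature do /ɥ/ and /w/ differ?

/ɥ/ is the labial-palatal glide and /w/ is the labial-velar glide. Both are [+continuant], [+sonorant], [+high], [−syllabic], [−low]. /ɥ/ is [−back] while /w/ is [+back], so the distinguishing feature is [back].

[back]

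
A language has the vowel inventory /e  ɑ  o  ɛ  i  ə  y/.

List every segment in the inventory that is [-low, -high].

The [-low] segments are /e, o, ɛ, i, ə, y/.
Of those, [-high] leaves /e, o, ɛ, ə/.

e, o, ɛ, ə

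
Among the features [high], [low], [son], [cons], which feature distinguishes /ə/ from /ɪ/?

/ə/ is the mid central vowel (schwa) and /ɪ/ is the high front unrounded lax vowel. Both are [-low], [+sonorant], [-consonantal]. /ə/ is [-high] while /ɪ/ is [+high], so the distinguishing feature is [high].

[high]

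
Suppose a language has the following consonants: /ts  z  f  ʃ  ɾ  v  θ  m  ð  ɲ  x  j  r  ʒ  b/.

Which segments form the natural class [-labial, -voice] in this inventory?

ts, ʃ, θ, x

Eliminate segments failing any feature: /z, ɾ, ð, ɲ, j, r, ʒ/ are [+voice]; /f, v, m, b/ are [+labial]. The remaining /ts, ʃ, θ, x/ satisfy [-labial], [-voice].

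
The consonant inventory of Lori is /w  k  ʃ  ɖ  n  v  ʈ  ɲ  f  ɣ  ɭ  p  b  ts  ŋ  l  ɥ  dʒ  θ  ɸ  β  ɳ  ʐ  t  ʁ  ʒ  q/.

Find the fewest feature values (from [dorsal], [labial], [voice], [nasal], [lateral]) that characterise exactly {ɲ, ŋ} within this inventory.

/ɲ, ŋ/ are all [+nasal], [+dorsal], and no other segment in the inventory matches both values. Dropping any one of them over-generates: [+dorsal] alone would also admit /w, k, ɣ, ɥ, …/; [+nasal] alone would also admit /n, ɳ/. No other single listed feature picks out exactly this set either, so fewer than two features will not do.

[+nasal, +dorsal]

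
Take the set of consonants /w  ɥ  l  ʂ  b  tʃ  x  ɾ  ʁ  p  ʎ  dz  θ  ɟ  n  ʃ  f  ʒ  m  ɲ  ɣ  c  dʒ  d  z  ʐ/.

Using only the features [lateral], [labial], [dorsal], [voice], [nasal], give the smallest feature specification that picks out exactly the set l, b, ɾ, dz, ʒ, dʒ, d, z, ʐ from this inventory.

[+voice, −nasal, −dorsal]

The class [+voice], [−nasal], [−dorsal] has exactly /l, b, ɾ, dz, ʒ, dʒ, d, z, ʐ/ as its extension in this inventory. No smaller conjunction from the listed features achieves this: [−nasal, −dorsal] alone would also admit /ʂ, tʃ, p, θ, …/; [+voice, −dorsal] alone would also admit /n, m/; [+voice, −nasal] alone would also admit /w, ɥ, ʁ, ʎ, …/; and checking the remaining two-feature bundles turns up none with this extension.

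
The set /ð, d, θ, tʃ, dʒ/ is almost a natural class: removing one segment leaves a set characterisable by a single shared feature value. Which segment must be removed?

/dʒ, tʃ, θ, ð/ are all [+distributed], but /d/ (voiced alveolar stop) is [−distributed]. No other single segment can be removed to leave a set sharing one feature value that the removed segment lacks, so /d/ is the odd one out.

d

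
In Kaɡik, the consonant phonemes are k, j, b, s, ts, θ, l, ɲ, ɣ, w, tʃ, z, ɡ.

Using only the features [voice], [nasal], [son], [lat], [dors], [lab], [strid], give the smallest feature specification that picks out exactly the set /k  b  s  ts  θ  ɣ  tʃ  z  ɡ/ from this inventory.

The target set is precisely the extension of [-sonorant] in this inventory.

[-son]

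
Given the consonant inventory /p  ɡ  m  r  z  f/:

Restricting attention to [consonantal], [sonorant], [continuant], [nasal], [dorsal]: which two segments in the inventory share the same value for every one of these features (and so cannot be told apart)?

z, f

Both /z/ and /f/ are [+consonantal], [-sonorant], [+continuant], [-nasal], [-dorsal]. Since the list omits [voice], [labial] and [coronal] — which do distinguish the voiced alveolar fricative from the voiceless labiodental fricative — this pair collapses; all other pairs remain distinct.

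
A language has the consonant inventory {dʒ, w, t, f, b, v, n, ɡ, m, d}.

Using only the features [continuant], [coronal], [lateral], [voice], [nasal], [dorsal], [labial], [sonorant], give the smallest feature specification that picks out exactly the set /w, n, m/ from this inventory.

[+sonorant]

/w, n, m/ are exactly the [+sonorant] segments in the inventory, so a single feature suffices.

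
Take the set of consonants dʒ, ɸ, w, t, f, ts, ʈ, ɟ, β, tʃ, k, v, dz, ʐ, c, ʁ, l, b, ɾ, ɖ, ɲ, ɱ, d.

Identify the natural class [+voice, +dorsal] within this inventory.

w, ɟ, ʁ, ɲ

First, the [+voice] segments are /dʒ, w, ɟ, β, v, dz, ʐ, ʁ, l, b, ɾ, ɖ, ɲ, ɱ, d/.
Of those, [+dorsal] leaves /w, ɟ, ʁ, ɲ/.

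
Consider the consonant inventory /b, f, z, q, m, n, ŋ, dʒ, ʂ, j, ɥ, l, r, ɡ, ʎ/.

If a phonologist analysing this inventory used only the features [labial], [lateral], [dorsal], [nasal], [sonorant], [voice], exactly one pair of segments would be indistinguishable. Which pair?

Both /dʒ/ and /z/ are [-labial], [-lateral], [-dorsal], [-nasal], [-sonorant], [+voice]. Since the list omits [continuant], [anterior] and [distributed] — which do distinguish the voiced postalveolar affricate from the voiced alveolar fricative — this pair collapses; all other pairs remain distinct.

dʒ, z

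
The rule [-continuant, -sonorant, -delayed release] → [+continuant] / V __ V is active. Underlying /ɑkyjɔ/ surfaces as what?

[ɑxyjɔ]

The only segment in the rule's environment that also matches [-continuant, -sonorant, -delayed release] is /k/. Applying [+continuant] turns the voiceless velar stop into /x/ (voiceless velar fricative), giving [ɑxyjɔ].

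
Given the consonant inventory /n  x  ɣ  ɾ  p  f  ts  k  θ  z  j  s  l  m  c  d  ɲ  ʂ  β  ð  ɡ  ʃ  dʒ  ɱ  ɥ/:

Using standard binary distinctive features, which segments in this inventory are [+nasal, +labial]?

m, ɱ

Eliminate segments failing any feature: /n, ɲ/ are [−labial]; /x, ɣ, ɾ, p, f, ts, k, θ, z, j, s, l, c, d, ʂ, β, ð, ɡ, ʃ, dʒ, ɥ/ are [−nasal]. The remaining /m, ɱ/ satisfy [+nasal], [+labial].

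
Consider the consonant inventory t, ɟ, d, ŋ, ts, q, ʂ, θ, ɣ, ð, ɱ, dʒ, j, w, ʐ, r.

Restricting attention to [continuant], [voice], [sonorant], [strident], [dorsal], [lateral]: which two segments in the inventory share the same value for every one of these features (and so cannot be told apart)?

/j/ (palatal glide) and /w/ (labial-velar glide) are both [+continuant], [+voice], [+sonorant], [−strident], [+dorsal], [−lateral], so none of the listed features separates them. (They do differ in [labial], [round] and [back], which are not among the given features.) Every other pair in the inventory differs on at least one listed feature.

j, w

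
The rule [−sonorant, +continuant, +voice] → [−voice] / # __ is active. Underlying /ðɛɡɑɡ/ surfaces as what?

Only the initial segment /ð/ is both word-initial and matches the structural description. It is a voiced dental fricative, so [−sonorant, +continuant, +voice] holds; changing it to [−voice] with all other features held fixed yields /θ/ (voiceless dental fricative). No other segment meets both the structural description and the environment, so the output is [θɛɡɑɡ].

[θɛɡɑɡ]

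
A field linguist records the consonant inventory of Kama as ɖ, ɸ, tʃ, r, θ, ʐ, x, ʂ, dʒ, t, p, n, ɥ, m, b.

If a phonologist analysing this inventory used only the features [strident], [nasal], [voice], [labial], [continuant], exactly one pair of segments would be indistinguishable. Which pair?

Both /x/ and /θ/ are [−strident], [−nasal], [−voice], [−labial], [+continuant]. Since the list omits [coronal] and [dorsal] — which do distinguish the voiceless velar fricative from the voiceless dental fricative — this pair collapses; all other pairs remain distinct.

x, θ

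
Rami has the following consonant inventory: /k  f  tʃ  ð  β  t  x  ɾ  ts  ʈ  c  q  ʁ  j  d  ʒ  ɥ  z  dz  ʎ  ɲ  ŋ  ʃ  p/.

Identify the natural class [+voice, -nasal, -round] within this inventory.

Eliminate segments failing any feature: /k, f, tʃ, t, x, ts, ʈ, c, q, ʃ, p/ are [-voice]; /ɥ/ is [+round]; /ɲ, ŋ/ are [+nasal]. The remaining /ð, β, ɾ, ʁ, j, d, ʒ, z, dz, ʎ/ satisfy [+voice], [-nasal], [-round].

ð, β, ɾ, ʁ, j, d, ʒ, z, dz, ʎ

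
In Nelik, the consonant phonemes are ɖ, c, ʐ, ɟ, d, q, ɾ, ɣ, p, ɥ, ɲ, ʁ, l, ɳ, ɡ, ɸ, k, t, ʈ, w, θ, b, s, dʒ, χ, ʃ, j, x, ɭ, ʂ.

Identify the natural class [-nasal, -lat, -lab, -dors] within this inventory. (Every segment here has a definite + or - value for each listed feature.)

ɖ, ʐ, d, ɾ, t, ʈ, θ, s, dʒ, ʃ, ʂ

Checking each segment against [-nasal], [-lateral], [-labial], [-dorsal]: /ɖ/ (voiced retroflex stop), /ʐ/ (voiced retroflex fricative), /d/ (voiced alveolar stop), /ɾ/ (alveolar tap), /t/ (voiceless alveolar stop), /ʈ/ (voiceless retroflex stop), among others, satisfy every feature; every other segment in the inventory fails at least one.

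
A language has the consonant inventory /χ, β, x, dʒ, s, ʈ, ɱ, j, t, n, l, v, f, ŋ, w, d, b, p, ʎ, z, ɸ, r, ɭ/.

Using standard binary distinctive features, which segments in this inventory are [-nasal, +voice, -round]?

Among the inventory, the [-nasal] segments are /χ, β, x, dʒ, s, ʈ, j, t, l, v, f, w, d, b, p, ʎ, z, ɸ, r, ɭ/.
Among these, [+voice] gives /β, dʒ, j, l, v, w, d, b, ʎ, z, r, ɭ/.
Within that set, [-round] leaves /β, dʒ, j, l, v, d, b, ʎ, z, r, ɭ/.

β, dʒ, j, l, v, d, b, ʎ, z, r, ɭ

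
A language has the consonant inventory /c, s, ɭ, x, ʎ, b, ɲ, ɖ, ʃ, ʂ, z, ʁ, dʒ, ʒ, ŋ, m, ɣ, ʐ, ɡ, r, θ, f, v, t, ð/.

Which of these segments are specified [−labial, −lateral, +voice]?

Checking each segment against [−labial], [−lateral], [+voice]: /ɲ/ (palatal nasal), /ɖ/ (voiced retroflex stop), /z/ (voiced alveolar fricative), /ʁ/ (voiced uvular fricative), /dʒ/ (voiced postalveolar affricate), /ʒ/ (voiced postalveolar fricative), among others, satisfy every feature; every other segment in the inventory fails at least one.

ɲ, ɖ, z, ʁ, dʒ, ʒ, ŋ, ɣ, ʐ, ɡ, r, ð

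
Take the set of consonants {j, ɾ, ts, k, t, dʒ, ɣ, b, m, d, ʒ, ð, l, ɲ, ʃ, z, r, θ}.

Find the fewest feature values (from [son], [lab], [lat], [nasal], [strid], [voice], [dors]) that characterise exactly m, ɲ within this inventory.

Every target segment is [+nasal] and no other inventory member is, so one feature is enough.

[+nasal]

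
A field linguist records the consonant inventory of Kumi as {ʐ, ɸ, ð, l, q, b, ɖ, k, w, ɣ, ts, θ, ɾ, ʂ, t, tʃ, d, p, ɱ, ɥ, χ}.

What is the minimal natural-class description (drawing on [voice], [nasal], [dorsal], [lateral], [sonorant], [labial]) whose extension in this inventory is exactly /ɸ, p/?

[-voice, +labial]

/ɸ, p/ are all [-voice], [+labial], and no other segment in the inventory matches both values. Dropping any one of them over-generates: [+labial] alone would also admit /b, w, ɱ, ɥ/; [-voice] alone would also admit /q, k, ts, θ, …/. No other single listed feature picks out exactly this set either, so fewer than two features will not do.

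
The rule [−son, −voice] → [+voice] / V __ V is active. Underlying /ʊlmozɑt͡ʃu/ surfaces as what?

[ʊlmozɑd͡ʒu]

Only /t͡ʃ/ occurs between two vowels (/ɑ/ __ /u/) and matches the structural description. It is a voiceless postalveolar affricate, so [−son, −voice] holds; changing it to [+voice] with all other features held fixed yields /d͡ʒ/ (voiced postalveolar affricate). No other segment meets both the structural description and the environment, so the output is [ʊlmozɑd͡ʒu].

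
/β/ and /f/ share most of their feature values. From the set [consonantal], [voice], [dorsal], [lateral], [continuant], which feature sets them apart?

The two segments share [+consonantal], [−dorsal], [−lateral], [+continuant]. The only feature from the list on which they differ: /β/ is [+voice] while /f/ is [−voice].

[voice]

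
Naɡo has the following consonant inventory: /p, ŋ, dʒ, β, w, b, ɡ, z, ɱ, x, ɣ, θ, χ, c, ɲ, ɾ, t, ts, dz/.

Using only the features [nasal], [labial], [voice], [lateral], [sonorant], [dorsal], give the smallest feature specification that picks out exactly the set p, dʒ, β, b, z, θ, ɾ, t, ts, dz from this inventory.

[−nasal, −dorsal]

/p, dʒ, β, b, z, θ, ɾ, t, ts, dz/ are all [−nasal], [−dorsal], and no other segment in the inventory matches both values. Dropping any one of them over-generates: [−dorsal] alone would also admit /ɱ/; [−nasal] alone would also admit /w, ɡ, x, ɣ, …/. No other single listed feature picks out exactly this set either, so fewer than two features will not do.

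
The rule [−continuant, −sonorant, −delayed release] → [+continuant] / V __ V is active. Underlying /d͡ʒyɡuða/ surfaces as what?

[d͡ʒyɣuða]

Only /ɡ/ occurs between two vowels (/y/ __ /u/) and matches the structural description. It is a voiced velar stop, so [−continuant, −sonorant, −delayed release] holds; changing it to [+continuant] with all other features held fixed yields /ɣ/ (voiced velar fricative). No other segment meets both the structural description and the environment, so the output is [d͡ʒyɣuða].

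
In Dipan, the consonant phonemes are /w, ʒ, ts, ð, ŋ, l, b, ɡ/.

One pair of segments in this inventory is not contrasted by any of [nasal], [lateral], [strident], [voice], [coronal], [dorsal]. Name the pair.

ɡ, w

On the given features, /ɡ/ and /w/ have an identical profile: [-nasal], [-lateral], [-strident], [+voice], [-coronal], [+dorsal]. No other two segments in the inventory coincide on all 6 features. (They do differ in [sonorant], [continuant], [labial] and [round], which are not among the given features.)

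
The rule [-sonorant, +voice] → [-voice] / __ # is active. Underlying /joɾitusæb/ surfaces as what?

The only segment in the rule's environment that also matches [-sonorant, +voice] is /b/. Applying [-voice] turns the voiced bilabial stop into /p/ (voiceless bilabial stop), giving [joɾitusæp].

[joɾitusæp]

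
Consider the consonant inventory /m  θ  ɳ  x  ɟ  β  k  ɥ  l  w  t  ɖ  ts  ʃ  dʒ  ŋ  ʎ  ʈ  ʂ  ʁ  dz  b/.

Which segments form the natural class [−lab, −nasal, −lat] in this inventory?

θ, x, ɟ, k, t, ɖ, ts, ʃ, dʒ, ʈ, ʂ, ʁ, dz

Among the inventory, the [−labial] segments are /θ, ɳ, x, ɟ, k, l, t, ɖ, ts, ʃ, dʒ, ŋ, ʎ, ʈ, ʂ, ʁ, dz/.
Then [−nasal] gives /θ, x, ɟ, k, l, t, ɖ, ts, ʃ, dʒ, ʎ, ʈ, ʂ, ʁ, dz/.
Among these, [−lateral] leaves /θ, x, ɟ, k, t, ɖ, ts, ʃ, dʒ, ʈ, ʂ, ʁ, dz/.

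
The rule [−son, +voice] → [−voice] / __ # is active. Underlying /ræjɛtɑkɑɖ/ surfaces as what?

Only the final segment /ɖ/ is both word-final and matches the structural description. It is a voiced retroflex stop, so [−son, +voice] holds; changing it to [−voice] with all other features held fixed yields /ʈ/ (voiceless retroflex stop). No other segment meets both the structural description and the environment, so the output is [ræjɛtɑkɑʈ].

[ræjɛtɑkɑʈ]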